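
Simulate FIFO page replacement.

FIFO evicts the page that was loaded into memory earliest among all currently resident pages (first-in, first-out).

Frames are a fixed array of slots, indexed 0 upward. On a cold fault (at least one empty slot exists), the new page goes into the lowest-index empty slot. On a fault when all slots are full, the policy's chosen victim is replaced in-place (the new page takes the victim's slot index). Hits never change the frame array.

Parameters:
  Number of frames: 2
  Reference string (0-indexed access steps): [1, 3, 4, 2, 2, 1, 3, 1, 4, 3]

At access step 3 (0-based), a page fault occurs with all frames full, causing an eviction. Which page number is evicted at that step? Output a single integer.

Answer: 3

Derivation:
Step 0: ref 1 -> FAULT, frames=[1,-]
Step 1: ref 3 -> FAULT, frames=[1,3]
Step 2: ref 4 -> FAULT, evict 1, frames=[4,3]
Step 3: ref 2 -> FAULT, evict 3, frames=[4,2]
At step 3: evicted page 3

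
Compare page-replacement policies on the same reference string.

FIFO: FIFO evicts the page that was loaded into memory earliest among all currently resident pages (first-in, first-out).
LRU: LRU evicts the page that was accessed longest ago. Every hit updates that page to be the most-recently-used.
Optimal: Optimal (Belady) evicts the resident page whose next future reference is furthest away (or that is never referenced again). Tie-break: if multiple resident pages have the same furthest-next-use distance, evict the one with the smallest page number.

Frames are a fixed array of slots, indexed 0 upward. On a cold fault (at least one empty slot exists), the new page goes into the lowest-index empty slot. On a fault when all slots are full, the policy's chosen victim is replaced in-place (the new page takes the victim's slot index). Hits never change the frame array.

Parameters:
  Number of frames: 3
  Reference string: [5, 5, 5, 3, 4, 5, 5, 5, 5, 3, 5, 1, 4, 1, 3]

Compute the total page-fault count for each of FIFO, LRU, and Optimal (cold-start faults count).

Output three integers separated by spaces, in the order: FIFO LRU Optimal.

--- FIFO ---
  step 0: ref 5 -> FAULT, frames=[5,-,-] (faults so far: 1)
  step 1: ref 5 -> HIT, frames=[5,-,-] (faults so far: 1)
  step 2: ref 5 -> HIT, frames=[5,-,-] (faults so far: 1)
  step 3: ref 3 -> FAULT, frames=[5,3,-] (faults so far: 2)
  step 4: ref 4 -> FAULT, frames=[5,3,4] (faults so far: 3)
  step 5: ref 5 -> HIT, frames=[5,3,4] (faults so far: 3)
  step 6: ref 5 -> HIT, frames=[5,3,4] (faults so far: 3)
  step 7: ref 5 -> HIT, frames=[5,3,4] (faults so far: 3)
  step 8: ref 5 -> HIT, frames=[5,3,4] (faults so far: 3)
  step 9: ref 3 -> HIT, frames=[5,3,4] (faults so far: 3)
  step 10: ref 5 -> HIT, frames=[5,3,4] (faults so far: 3)
  step 11: ref 1 -> FAULT, evict 5, frames=[1,3,4] (faults so far: 4)
  step 12: ref 4 -> HIT, frames=[1,3,4] (faults so far: 4)
  step 13: ref 1 -> HIT, frames=[1,3,4] (faults so far: 4)
  step 14: ref 3 -> HIT, frames=[1,3,4] (faults so far: 4)
  FIFO total faults: 4
--- LRU ---
  step 0: ref 5 -> FAULT, frames=[5,-,-] (faults so far: 1)
  step 1: ref 5 -> HIT, frames=[5,-,-] (faults so far: 1)
  step 2: ref 5 -> HIT, frames=[5,-,-] (faults so far: 1)
  step 3: ref 3 -> FAULT, frames=[5,3,-] (faults so far: 2)
  step 4: ref 4 -> FAULT, frames=[5,3,4] (faults so far: 3)
  step 5: ref 5 -> HIT, frames=[5,3,4] (faults so far: 3)
  step 6: ref 5 -> HIT, frames=[5,3,4] (faults so far: 3)
  step 7: ref 5 -> HIT, frames=[5,3,4] (faults so far: 3)
  step 8: ref 5 -> HIT, frames=[5,3,4] (faults so far: 3)
  step 9: ref 3 -> HIT, frames=[5,3,4] (faults so far: 3)
  step 10: ref 5 -> HIT, frames=[5,3,4] (faults so far: 3)
  step 11: ref 1 -> FAULT, evict 4, frames=[5,3,1] (faults so far: 4)
  step 12: ref 4 -> FAULT, evict 3, frames=[5,4,1] (faults so far: 5)
  step 13: ref 1 -> HIT, frames=[5,4,1] (faults so far: 5)
  step 14: ref 3 -> FAULT, evict 5, frames=[3,4,1] (faults so far: 6)
  LRU total faults: 6
--- Optimal ---
  step 0: ref 5 -> FAULT, frames=[5,-,-] (faults so far: 1)
  step 1: ref 5 -> HIT, frames=[5,-,-] (faults so far: 1)
  step 2: ref 5 -> HIT, frames=[5,-,-] (faults so far: 1)
  step 3: ref 3 -> FAULT, frames=[5,3,-] (faults so far: 2)
  step 4: ref 4 -> FAULT, frames=[5,3,4] (faults so far: 3)
  step 5: ref 5 -> HIT, frames=[5,3,4] (faults so far: 3)
  step 6: ref 5 -> HIT, frames=[5,3,4] (faults so far: 3)
  step 7: ref 5 -> HIT, frames=[5,3,4] (faults so far: 3)
  step 8: ref 5 -> HIT, frames=[5,3,4] (faults so far: 3)
  step 9: ref 3 -> HIT, frames=[5,3,4] (faults so far: 3)
  step 10: ref 5 -> HIT, frames=[5,3,4] (faults so far: 3)
  step 11: ref 1 -> FAULT, evict 5, frames=[1,3,4] (faults so far: 4)
  step 12: ref 4 -> HIT, frames=[1,3,4] (faults so far: 4)
  step 13: ref 1 -> HIT, frames=[1,3,4] (faults so far: 4)
  step 14: ref 3 -> HIT, frames=[1,3,4] (faults so far: 4)
  Optimal total faults: 4

Answer: 4 6 4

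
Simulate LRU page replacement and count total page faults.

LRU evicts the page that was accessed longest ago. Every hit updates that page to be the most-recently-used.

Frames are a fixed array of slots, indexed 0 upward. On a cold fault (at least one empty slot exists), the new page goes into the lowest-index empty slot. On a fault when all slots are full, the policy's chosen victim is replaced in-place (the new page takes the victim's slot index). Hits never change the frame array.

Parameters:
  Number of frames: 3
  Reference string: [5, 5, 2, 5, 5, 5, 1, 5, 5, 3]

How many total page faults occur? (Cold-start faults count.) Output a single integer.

Answer: 4

Derivation:
Step 0: ref 5 → FAULT, frames=[5,-,-]
Step 1: ref 5 → HIT, frames=[5,-,-]
Step 2: ref 2 → FAULT, frames=[5,2,-]
Step 3: ref 5 → HIT, frames=[5,2,-]
Step 4: ref 5 → HIT, frames=[5,2,-]
Step 5: ref 5 → HIT, frames=[5,2,-]
Step 6: ref 1 → FAULT, frames=[5,2,1]
Step 7: ref 5 → HIT, frames=[5,2,1]
Step 8: ref 5 → HIT, frames=[5,2,1]
Step 9: ref 3 → FAULT (evict 2), frames=[5,3,1]
Total faults: 4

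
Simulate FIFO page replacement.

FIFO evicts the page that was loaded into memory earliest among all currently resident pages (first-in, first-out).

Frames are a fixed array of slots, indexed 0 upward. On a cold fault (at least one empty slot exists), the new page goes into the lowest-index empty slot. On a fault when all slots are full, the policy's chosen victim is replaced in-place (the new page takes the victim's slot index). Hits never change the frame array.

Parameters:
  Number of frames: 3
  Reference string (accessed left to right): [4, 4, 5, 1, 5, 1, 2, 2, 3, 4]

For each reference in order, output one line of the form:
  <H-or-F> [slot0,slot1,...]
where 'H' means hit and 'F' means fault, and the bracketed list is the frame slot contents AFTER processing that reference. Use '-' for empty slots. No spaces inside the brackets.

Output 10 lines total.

F [4,-,-]
H [4,-,-]
F [4,5,-]
F [4,5,1]
H [4,5,1]
H [4,5,1]
F [2,5,1]
H [2,5,1]
F [2,3,1]
F [2,3,4]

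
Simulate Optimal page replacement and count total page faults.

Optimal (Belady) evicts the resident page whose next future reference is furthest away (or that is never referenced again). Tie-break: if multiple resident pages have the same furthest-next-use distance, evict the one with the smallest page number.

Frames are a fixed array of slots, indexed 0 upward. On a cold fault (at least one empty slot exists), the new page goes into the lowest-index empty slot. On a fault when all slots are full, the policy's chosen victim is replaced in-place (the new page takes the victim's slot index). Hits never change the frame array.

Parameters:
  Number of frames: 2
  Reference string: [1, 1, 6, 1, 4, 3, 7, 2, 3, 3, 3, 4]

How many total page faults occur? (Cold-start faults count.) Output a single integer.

Answer: 7

Derivation:
Step 0: ref 1 → FAULT, frames=[1,-]
Step 1: ref 1 → HIT, frames=[1,-]
Step 2: ref 6 → FAULT, frames=[1,6]
Step 3: ref 1 → HIT, frames=[1,6]
Step 4: ref 4 → FAULT (evict 1), frames=[4,6]
Step 5: ref 3 → FAULT (evict 6), frames=[4,3]
Step 6: ref 7 → FAULT (evict 4), frames=[7,3]
Step 7: ref 2 → FAULT (evict 7), frames=[2,3]
Step 8: ref 3 → HIT, frames=[2,3]
Step 9: ref 3 → HIT, frames=[2,3]
Step 10: ref 3 → HIT, frames=[2,3]
Step 11: ref 4 → FAULT (evict 2), frames=[4,3]
Total faults: 7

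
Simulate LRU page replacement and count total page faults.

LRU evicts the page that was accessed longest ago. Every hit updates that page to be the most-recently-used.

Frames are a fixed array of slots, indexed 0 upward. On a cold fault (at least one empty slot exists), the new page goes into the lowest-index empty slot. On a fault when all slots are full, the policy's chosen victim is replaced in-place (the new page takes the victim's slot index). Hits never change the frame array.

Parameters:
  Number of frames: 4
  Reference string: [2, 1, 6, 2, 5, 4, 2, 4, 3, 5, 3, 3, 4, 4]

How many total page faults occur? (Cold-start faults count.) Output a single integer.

Step 0: ref 2 → FAULT, frames=[2,-,-,-]
Step 1: ref 1 → FAULT, frames=[2,1,-,-]
Step 2: ref 6 → FAULT, frames=[2,1,6,-]
Step 3: ref 2 → HIT, frames=[2,1,6,-]
Step 4: ref 5 → FAULT, frames=[2,1,6,5]
Step 5: ref 4 → FAULT (evict 1), frames=[2,4,6,5]
Step 6: ref 2 → HIT, frames=[2,4,6,5]
Step 7: ref 4 → HIT, frames=[2,4,6,5]
Step 8: ref 3 → FAULT (evict 6), frames=[2,4,3,5]
Step 9: ref 5 → HIT, frames=[2,4,3,5]
Step 10: ref 3 → HIT, frames=[2,4,3,5]
Step 11: ref 3 → HIT, frames=[2,4,3,5]
Step 12: ref 4 → HIT, frames=[2,4,3,5]
Step 13: ref 4 → HIT, frames=[2,4,3,5]
Total faults: 6

Answer: 6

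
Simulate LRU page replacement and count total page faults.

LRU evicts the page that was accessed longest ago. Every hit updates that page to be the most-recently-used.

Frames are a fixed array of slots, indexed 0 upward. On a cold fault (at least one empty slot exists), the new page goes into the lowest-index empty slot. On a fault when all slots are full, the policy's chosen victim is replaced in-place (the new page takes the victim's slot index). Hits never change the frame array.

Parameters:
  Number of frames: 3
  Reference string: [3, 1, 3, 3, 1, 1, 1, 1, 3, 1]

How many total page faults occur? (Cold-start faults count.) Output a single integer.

Step 0: ref 3 → FAULT, frames=[3,-,-]
Step 1: ref 1 → FAULT, frames=[3,1,-]
Step 2: ref 3 → HIT, frames=[3,1,-]
Step 3: ref 3 → HIT, frames=[3,1,-]
Step 4: ref 1 → HIT, frames=[3,1,-]
Step 5: ref 1 → HIT, frames=[3,1,-]
Step 6: ref 1 → HIT, frames=[3,1,-]
Step 7: ref 1 → HIT, frames=[3,1,-]
Step 8: ref 3 → HIT, frames=[3,1,-]
Step 9: ref 1 → HIT, frames=[3,1,-]
Total faults: 2

Answer: 2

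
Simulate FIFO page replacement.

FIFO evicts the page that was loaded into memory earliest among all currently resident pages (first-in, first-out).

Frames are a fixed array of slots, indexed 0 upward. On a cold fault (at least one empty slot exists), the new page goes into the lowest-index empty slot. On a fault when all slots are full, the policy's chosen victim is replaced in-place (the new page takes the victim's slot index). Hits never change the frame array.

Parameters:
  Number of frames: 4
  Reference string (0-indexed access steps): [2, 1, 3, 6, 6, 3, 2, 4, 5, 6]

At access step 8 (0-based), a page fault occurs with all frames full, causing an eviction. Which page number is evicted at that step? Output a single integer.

Answer: 1

Derivation:
Step 0: ref 2 -> FAULT, frames=[2,-,-,-]
Step 1: ref 1 -> FAULT, frames=[2,1,-,-]
Step 2: ref 3 -> FAULT, frames=[2,1,3,-]
Step 3: ref 6 -> FAULT, frames=[2,1,3,6]
Step 4: ref 6 -> HIT, frames=[2,1,3,6]
Step 5: ref 3 -> HIT, frames=[2,1,3,6]
Step 6: ref 2 -> HIT, frames=[2,1,3,6]
Step 7: ref 4 -> FAULT, evict 2, frames=[4,1,3,6]
Step 8: ref 5 -> FAULT, evict 1, frames=[4,5,3,6]
At step 8: evicted page 1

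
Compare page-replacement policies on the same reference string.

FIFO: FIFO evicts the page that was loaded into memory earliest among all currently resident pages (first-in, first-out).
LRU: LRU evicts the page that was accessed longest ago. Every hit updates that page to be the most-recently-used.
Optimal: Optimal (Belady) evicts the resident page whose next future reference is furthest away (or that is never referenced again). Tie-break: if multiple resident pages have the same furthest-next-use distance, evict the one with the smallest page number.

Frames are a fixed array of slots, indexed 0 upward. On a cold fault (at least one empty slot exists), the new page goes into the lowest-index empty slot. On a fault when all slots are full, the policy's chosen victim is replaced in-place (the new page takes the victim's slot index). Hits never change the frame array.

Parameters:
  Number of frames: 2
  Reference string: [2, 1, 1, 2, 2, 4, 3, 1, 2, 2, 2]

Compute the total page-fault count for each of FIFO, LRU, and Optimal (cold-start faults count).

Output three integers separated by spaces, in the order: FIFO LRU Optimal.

--- FIFO ---
  step 0: ref 2 -> FAULT, frames=[2,-] (faults so far: 1)
  step 1: ref 1 -> FAULT, frames=[2,1] (faults so far: 2)
  step 2: ref 1 -> HIT, frames=[2,1] (faults so far: 2)
  step 3: ref 2 -> HIT, frames=[2,1] (faults so far: 2)
  step 4: ref 2 -> HIT, frames=[2,1] (faults so far: 2)
  step 5: ref 4 -> FAULT, evict 2, frames=[4,1] (faults so far: 3)
  step 6: ref 3 -> FAULT, evict 1, frames=[4,3] (faults so far: 4)
  step 7: ref 1 -> FAULT, evict 4, frames=[1,3] (faults so far: 5)
  step 8: ref 2 -> FAULT, evict 3, frames=[1,2] (faults so far: 6)
  step 9: ref 2 -> HIT, frames=[1,2] (faults so far: 6)
  step 10: ref 2 -> HIT, frames=[1,2] (faults so far: 6)
  FIFO total faults: 6
--- LRU ---
  step 0: ref 2 -> FAULT, frames=[2,-] (faults so far: 1)
  step 1: ref 1 -> FAULT, frames=[2,1] (faults so far: 2)
  step 2: ref 1 -> HIT, frames=[2,1] (faults so far: 2)
  step 3: ref 2 -> HIT, frames=[2,1] (faults so far: 2)
  step 4: ref 2 -> HIT, frames=[2,1] (faults so far: 2)
  step 5: ref 4 -> FAULT, evict 1, frames=[2,4] (faults so far: 3)
  step 6: ref 3 -> FAULT, evict 2, frames=[3,4] (faults so far: 4)
  step 7: ref 1 -> FAULT, evict 4, frames=[3,1] (faults so far: 5)
  step 8: ref 2 -> FAULT, evict 3, frames=[2,1] (faults so far: 6)
  step 9: ref 2 -> HIT, frames=[2,1] (faults so far: 6)
  step 10: ref 2 -> HIT, frames=[2,1] (faults so far: 6)
  LRU total faults: 6
--- Optimal ---
  step 0: ref 2 -> FAULT, frames=[2,-] (faults so far: 1)
  step 1: ref 1 -> FAULT, frames=[2,1] (faults so far: 2)
  step 2: ref 1 -> HIT, frames=[2,1] (faults so far: 2)
  step 3: ref 2 -> HIT, frames=[2,1] (faults so far: 2)
  step 4: ref 2 -> HIT, frames=[2,1] (faults so far: 2)
  step 5: ref 4 -> FAULT, evict 2, frames=[4,1] (faults so far: 3)
  step 6: ref 3 -> FAULT, evict 4, frames=[3,1] (faults so far: 4)
  step 7: ref 1 -> HIT, frames=[3,1] (faults so far: 4)
  step 8: ref 2 -> FAULT, evict 1, frames=[3,2] (faults so far: 5)
  step 9: ref 2 -> HIT, frames=[3,2] (faults so far: 5)
  step 10: ref 2 -> HIT, frames=[3,2] (faults so far: 5)
  Optimal total faults: 5

Answer: 6 6 5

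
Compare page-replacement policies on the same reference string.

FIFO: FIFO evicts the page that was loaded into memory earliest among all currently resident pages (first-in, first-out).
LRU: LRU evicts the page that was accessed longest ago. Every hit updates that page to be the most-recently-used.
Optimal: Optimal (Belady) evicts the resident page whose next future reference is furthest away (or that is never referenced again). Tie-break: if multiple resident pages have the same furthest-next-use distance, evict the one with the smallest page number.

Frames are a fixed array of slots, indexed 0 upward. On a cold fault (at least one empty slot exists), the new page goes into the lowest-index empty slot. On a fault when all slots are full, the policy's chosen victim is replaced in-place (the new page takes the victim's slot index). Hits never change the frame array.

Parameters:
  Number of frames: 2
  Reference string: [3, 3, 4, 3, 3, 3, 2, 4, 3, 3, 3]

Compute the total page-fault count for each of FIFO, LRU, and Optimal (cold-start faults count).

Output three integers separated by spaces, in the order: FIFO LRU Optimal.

Answer: 4 5 4

Derivation:
--- FIFO ---
  step 0: ref 3 -> FAULT, frames=[3,-] (faults so far: 1)
  step 1: ref 3 -> HIT, frames=[3,-] (faults so far: 1)
  step 2: ref 4 -> FAULT, frames=[3,4] (faults so far: 2)
  step 3: ref 3 -> HIT, frames=[3,4] (faults so far: 2)
  step 4: ref 3 -> HIT, frames=[3,4] (faults so far: 2)
  step 5: ref 3 -> HIT, frames=[3,4] (faults so far: 2)
  step 6: ref 2 -> FAULT, evict 3, frames=[2,4] (faults so far: 3)
  step 7: ref 4 -> HIT, frames=[2,4] (faults so far: 3)
  step 8: ref 3 -> FAULT, evict 4, frames=[2,3] (faults so far: 4)
  step 9: ref 3 -> HIT, frames=[2,3] (faults so far: 4)
  step 10: ref 3 -> HIT, frames=[2,3] (faults so far: 4)
  FIFO total faults: 4
--- LRU ---
  step 0: ref 3 -> FAULT, frames=[3,-] (faults so far: 1)
  step 1: ref 3 -> HIT, frames=[3,-] (faults so far: 1)
  step 2: ref 4 -> FAULT, frames=[3,4] (faults so far: 2)
  step 3: ref 3 -> HIT, frames=[3,4] (faults so far: 2)
  step 4: ref 3 -> HIT, frames=[3,4] (faults so far: 2)
  step 5: ref 3 -> HIT, frames=[3,4] (faults so far: 2)
  step 6: ref 2 -> FAULT, evict 4, frames=[3,2] (faults so far: 3)
  step 7: ref 4 -> FAULT, evict 3, frames=[4,2] (faults so far: 4)
  step 8: ref 3 -> FAULT, evict 2, frames=[4,3] (faults so far: 5)
  step 9: ref 3 -> HIT, frames=[4,3] (faults so far: 5)
  step 10: ref 3 -> HIT, frames=[4,3] (faults so far: 5)
  LRU total faults: 5
--- Optimal ---
  step 0: ref 3 -> FAULT, frames=[3,-] (faults so far: 1)
  step 1: ref 3 -> HIT, frames=[3,-] (faults so far: 1)
  step 2: ref 4 -> FAULT, frames=[3,4] (faults so far: 2)
  step 3: ref 3 -> HIT, frames=[3,4] (faults so far: 2)
  step 4: ref 3 -> HIT, frames=[3,4] (faults so far: 2)
  step 5: ref 3 -> HIT, frames=[3,4] (faults so far: 2)
  step 6: ref 2 -> FAULT, evict 3, frames=[2,4] (faults so far: 3)
  step 7: ref 4 -> HIT, frames=[2,4] (faults so far: 3)
  step 8: ref 3 -> FAULT, evict 2, frames=[3,4] (faults so far: 4)
  step 9: ref 3 -> HIT, frames=[3,4] (faults so far: 4)
  step 10: ref 3 -> HIT, frames=[3,4] (faults so far: 4)
  Optimal total faults: 4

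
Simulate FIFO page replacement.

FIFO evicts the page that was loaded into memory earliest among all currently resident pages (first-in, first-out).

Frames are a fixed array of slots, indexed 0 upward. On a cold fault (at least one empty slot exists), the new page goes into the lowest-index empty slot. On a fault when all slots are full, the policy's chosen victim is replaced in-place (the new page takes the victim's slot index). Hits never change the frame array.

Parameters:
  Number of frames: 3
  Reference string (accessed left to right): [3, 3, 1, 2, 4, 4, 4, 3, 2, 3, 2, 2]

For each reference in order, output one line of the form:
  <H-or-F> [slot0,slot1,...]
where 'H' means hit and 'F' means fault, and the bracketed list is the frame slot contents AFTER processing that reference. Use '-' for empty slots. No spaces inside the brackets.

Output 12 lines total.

F [3,-,-]
H [3,-,-]
F [3,1,-]
F [3,1,2]
F [4,1,2]
H [4,1,2]
H [4,1,2]
F [4,3,2]
H [4,3,2]
H [4,3,2]
H [4,3,2]
H [4,3,2]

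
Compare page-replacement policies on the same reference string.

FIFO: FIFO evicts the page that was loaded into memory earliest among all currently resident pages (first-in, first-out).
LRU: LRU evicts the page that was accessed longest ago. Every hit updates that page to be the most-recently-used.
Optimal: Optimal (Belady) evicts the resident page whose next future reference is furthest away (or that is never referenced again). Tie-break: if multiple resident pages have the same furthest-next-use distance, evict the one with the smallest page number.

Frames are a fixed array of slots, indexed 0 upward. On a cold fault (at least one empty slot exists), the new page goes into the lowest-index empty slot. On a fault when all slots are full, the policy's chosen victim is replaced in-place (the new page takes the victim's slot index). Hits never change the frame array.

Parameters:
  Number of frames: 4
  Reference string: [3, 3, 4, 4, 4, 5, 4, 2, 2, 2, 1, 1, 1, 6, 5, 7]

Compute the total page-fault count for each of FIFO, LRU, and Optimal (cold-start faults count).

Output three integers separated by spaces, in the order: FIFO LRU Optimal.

--- FIFO ---
  step 0: ref 3 -> FAULT, frames=[3,-,-,-] (faults so far: 1)
  step 1: ref 3 -> HIT, frames=[3,-,-,-] (faults so far: 1)
  step 2: ref 4 -> FAULT, frames=[3,4,-,-] (faults so far: 2)
  step 3: ref 4 -> HIT, frames=[3,4,-,-] (faults so far: 2)
  step 4: ref 4 -> HIT, frames=[3,4,-,-] (faults so far: 2)
  step 5: ref 5 -> FAULT, frames=[3,4,5,-] (faults so far: 3)
  step 6: ref 4 -> HIT, frames=[3,4,5,-] (faults so far: 3)
  step 7: ref 2 -> FAULT, frames=[3,4,5,2] (faults so far: 4)
  step 8: ref 2 -> HIT, frames=[3,4,5,2] (faults so far: 4)
  step 9: ref 2 -> HIT, frames=[3,4,5,2] (faults so far: 4)
  step 10: ref 1 -> FAULT, evict 3, frames=[1,4,5,2] (faults so far: 5)
  step 11: ref 1 -> HIT, frames=[1,4,5,2] (faults so far: 5)
  step 12: ref 1 -> HIT, frames=[1,4,5,2] (faults so far: 5)
  step 13: ref 6 -> FAULT, evict 4, frames=[1,6,5,2] (faults so far: 6)
  step 14: ref 5 -> HIT, frames=[1,6,5,2] (faults so far: 6)
  step 15: ref 7 -> FAULT, evict 5, frames=[1,6,7,2] (faults so far: 7)
  FIFO total faults: 7
--- LRU ---
  step 0: ref 3 -> FAULT, frames=[3,-,-,-] (faults so far: 1)
  step 1: ref 3 -> HIT, frames=[3,-,-,-] (faults so far: 1)
  step 2: ref 4 -> FAULT, frames=[3,4,-,-] (faults so far: 2)
  step 3: ref 4 -> HIT, frames=[3,4,-,-] (faults so far: 2)
  step 4: ref 4 -> HIT, frames=[3,4,-,-] (faults so far: 2)
  step 5: ref 5 -> FAULT, frames=[3,4,5,-] (faults so far: 3)
  step 6: ref 4 -> HIT, frames=[3,4,5,-] (faults so far: 3)
  step 7: ref 2 -> FAULT, frames=[3,4,5,2] (faults so far: 4)
  step 8: ref 2 -> HIT, frames=[3,4,5,2] (faults so far: 4)
  step 9: ref 2 -> HIT, frames=[3,4,5,2] (faults so far: 4)
  step 10: ref 1 -> FAULT, evict 3, frames=[1,4,5,2] (faults so far: 5)
  step 11: ref 1 -> HIT, frames=[1,4,5,2] (faults so far: 5)
  step 12: ref 1 -> HIT, frames=[1,4,5,2] (faults so far: 5)
  step 13: ref 6 -> FAULT, evict 5, frames=[1,4,6,2] (faults so far: 6)
  step 14: ref 5 -> FAULT, evict 4, frames=[1,5,6,2] (faults so far: 7)
  step 15: ref 7 -> FAULT, evict 2, frames=[1,5,6,7] (faults so far: 8)
  LRU total faults: 8
--- Optimal ---
  step 0: ref 3 -> FAULT, frames=[3,-,-,-] (faults so far: 1)
  step 1: ref 3 -> HIT, frames=[3,-,-,-] (faults so far: 1)
  step 2: ref 4 -> FAULT, frames=[3,4,-,-] (faults so far: 2)
  step 3: ref 4 -> HIT, frames=[3,4,-,-] (faults so far: 2)
  step 4: ref 4 -> HIT, frames=[3,4,-,-] (faults so far: 2)
  step 5: ref 5 -> FAULT, frames=[3,4,5,-] (faults so far: 3)
  step 6: ref 4 -> HIT, frames=[3,4,5,-] (faults so far: 3)
  step 7: ref 2 -> FAULT, frames=[3,4,5,2] (faults so far: 4)
  step 8: ref 2 -> HIT, frames=[3,4,5,2] (faults so far: 4)
  step 9: ref 2 -> HIT, frames=[3,4,5,2] (faults so far: 4)
  step 10: ref 1 -> FAULT, evict 2, frames=[3,4,5,1] (faults so far: 5)
  step 11: ref 1 -> HIT, frames=[3,4,5,1] (faults so far: 5)
  step 12: ref 1 -> HIT, frames=[3,4,5,1] (faults so far: 5)
  step 13: ref 6 -> FAULT, evict 1, frames=[3,4,5,6] (faults so far: 6)
  step 14: ref 5 -> HIT, frames=[3,4,5,6] (faults so far: 6)
  step 15: ref 7 -> FAULT, evict 3, frames=[7,4,5,6] (faults so far: 7)
  Optimal total faults: 7

Answer: 7 8 7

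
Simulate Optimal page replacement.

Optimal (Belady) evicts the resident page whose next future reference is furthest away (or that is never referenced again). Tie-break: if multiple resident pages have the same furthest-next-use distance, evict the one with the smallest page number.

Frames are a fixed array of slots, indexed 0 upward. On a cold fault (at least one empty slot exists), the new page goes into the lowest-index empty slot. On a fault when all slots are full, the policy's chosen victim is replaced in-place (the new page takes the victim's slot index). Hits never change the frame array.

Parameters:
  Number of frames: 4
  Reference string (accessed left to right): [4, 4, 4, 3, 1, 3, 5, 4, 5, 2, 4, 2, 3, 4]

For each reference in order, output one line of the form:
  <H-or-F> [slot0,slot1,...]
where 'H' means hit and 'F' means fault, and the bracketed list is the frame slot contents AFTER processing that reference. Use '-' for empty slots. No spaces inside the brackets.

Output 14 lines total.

F [4,-,-,-]
H [4,-,-,-]
H [4,-,-,-]
F [4,3,-,-]
F [4,3,1,-]
H [4,3,1,-]
F [4,3,1,5]
H [4,3,1,5]
H [4,3,1,5]
F [4,3,2,5]
H [4,3,2,5]
H [4,3,2,5]
H [4,3,2,5]
H [4,3,2,5]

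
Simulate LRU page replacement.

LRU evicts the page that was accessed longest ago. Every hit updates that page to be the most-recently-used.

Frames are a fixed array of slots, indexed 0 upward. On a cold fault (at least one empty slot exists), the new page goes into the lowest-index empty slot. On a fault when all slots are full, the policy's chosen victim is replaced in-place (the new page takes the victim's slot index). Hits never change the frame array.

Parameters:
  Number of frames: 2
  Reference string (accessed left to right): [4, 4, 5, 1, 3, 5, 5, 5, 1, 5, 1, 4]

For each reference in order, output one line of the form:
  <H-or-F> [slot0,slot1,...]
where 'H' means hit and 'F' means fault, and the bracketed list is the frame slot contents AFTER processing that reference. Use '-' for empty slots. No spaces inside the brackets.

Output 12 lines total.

F [4,-]
H [4,-]
F [4,5]
F [1,5]
F [1,3]
F [5,3]
H [5,3]
H [5,3]
F [5,1]
H [5,1]
H [5,1]
F [4,1]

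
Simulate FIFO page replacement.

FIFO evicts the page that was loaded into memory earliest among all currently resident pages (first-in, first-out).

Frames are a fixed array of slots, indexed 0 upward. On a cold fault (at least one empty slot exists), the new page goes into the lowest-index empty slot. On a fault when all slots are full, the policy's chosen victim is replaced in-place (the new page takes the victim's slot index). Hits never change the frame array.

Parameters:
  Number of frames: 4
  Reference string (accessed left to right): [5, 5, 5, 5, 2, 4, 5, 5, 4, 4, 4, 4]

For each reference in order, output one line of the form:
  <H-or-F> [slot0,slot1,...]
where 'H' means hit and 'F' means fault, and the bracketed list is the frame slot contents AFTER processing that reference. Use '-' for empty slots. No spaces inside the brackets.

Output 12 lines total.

F [5,-,-,-]
H [5,-,-,-]
H [5,-,-,-]
H [5,-,-,-]
F [5,2,-,-]
F [5,2,4,-]
H [5,2,4,-]
H [5,2,4,-]
H [5,2,4,-]
H [5,2,4,-]
H [5,2,4,-]
H [5,2,4,-]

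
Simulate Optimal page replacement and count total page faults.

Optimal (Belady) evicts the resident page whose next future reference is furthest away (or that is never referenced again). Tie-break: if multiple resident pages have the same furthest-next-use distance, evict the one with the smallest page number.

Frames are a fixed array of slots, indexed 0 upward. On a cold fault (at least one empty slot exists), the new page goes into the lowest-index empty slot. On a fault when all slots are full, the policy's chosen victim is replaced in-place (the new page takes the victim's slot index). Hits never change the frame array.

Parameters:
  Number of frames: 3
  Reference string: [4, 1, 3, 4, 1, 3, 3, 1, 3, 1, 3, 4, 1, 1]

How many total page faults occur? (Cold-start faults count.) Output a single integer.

Step 0: ref 4 → FAULT, frames=[4,-,-]
Step 1: ref 1 → FAULT, frames=[4,1,-]
Step 2: ref 3 → FAULT, frames=[4,1,3]
Step 3: ref 4 → HIT, frames=[4,1,3]
Step 4: ref 1 → HIT, frames=[4,1,3]
Step 5: ref 3 → HIT, frames=[4,1,3]
Step 6: ref 3 → HIT, frames=[4,1,3]
Step 7: ref 1 → HIT, frames=[4,1,3]
Step 8: ref 3 → HIT, frames=[4,1,3]
Step 9: ref 1 → HIT, frames=[4,1,3]
Step 10: ref 3 → HIT, frames=[4,1,3]
Step 11: ref 4 → HIT, frames=[4,1,3]
Step 12: ref 1 → HIT, frames=[4,1,3]
Step 13: ref 1 → HIT, frames=[4,1,3]
Total faults: 3

Answer: 3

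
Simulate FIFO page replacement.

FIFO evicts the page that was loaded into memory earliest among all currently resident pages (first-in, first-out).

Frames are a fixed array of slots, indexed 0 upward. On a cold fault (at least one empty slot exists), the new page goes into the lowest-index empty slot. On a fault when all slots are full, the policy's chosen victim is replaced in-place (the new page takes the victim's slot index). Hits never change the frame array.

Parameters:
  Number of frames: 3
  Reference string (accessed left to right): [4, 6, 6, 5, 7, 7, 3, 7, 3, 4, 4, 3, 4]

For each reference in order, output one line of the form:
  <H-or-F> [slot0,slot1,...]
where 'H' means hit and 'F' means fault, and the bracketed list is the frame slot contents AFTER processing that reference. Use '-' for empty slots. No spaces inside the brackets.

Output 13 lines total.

F [4,-,-]
F [4,6,-]
H [4,6,-]
F [4,6,5]
F [7,6,5]
H [7,6,5]
F [7,3,5]
H [7,3,5]
H [7,3,5]
F [7,3,4]
H [7,3,4]
H [7,3,4]
H [7,3,4]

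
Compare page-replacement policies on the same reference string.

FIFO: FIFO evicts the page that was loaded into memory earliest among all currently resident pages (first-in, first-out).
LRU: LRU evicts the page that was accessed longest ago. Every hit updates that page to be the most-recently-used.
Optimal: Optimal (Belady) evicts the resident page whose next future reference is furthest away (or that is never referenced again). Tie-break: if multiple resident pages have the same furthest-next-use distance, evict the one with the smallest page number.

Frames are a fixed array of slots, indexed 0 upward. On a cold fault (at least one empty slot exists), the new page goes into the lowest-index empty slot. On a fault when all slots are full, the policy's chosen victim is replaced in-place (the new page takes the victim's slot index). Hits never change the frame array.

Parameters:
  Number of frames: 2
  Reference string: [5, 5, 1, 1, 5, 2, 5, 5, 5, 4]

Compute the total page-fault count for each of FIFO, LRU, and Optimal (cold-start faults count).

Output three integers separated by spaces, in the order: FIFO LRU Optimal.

Answer: 5 4 4

Derivation:
--- FIFO ---
  step 0: ref 5 -> FAULT, frames=[5,-] (faults so far: 1)
  step 1: ref 5 -> HIT, frames=[5,-] (faults so far: 1)
  step 2: ref 1 -> FAULT, frames=[5,1] (faults so far: 2)
  step 3: ref 1 -> HIT, frames=[5,1] (faults so far: 2)
  step 4: ref 5 -> HIT, frames=[5,1] (faults so far: 2)
  step 5: ref 2 -> FAULT, evict 5, frames=[2,1] (faults so far: 3)
  step 6: ref 5 -> FAULT, evict 1, frames=[2,5] (faults so far: 4)
  step 7: ref 5 -> HIT, frames=[2,5] (faults so far: 4)
  step 8: ref 5 -> HIT, frames=[2,5] (faults so far: 4)
  step 9: ref 4 -> FAULT, evict 2, frames=[4,5] (faults so far: 5)
  FIFO total faults: 5
--- LRU ---
  step 0: ref 5 -> FAULT, frames=[5,-] (faults so far: 1)
  step 1: ref 5 -> HIT, frames=[5,-] (faults so far: 1)
  step 2: ref 1 -> FAULT, frames=[5,1] (faults so far: 2)
  step 3: ref 1 -> HIT, frames=[5,1] (faults so far: 2)
  step 4: ref 5 -> HIT, frames=[5,1] (faults so far: 2)
  step 5: ref 2 -> FAULT, evict 1, frames=[5,2] (faults so far: 3)
  step 6: ref 5 -> HIT, frames=[5,2] (faults so far: 3)
  step 7: ref 5 -> HIT, frames=[5,2] (faults so far: 3)
  step 8: ref 5 -> HIT, frames=[5,2] (faults so far: 3)
  step 9: ref 4 -> FAULT, evict 2, frames=[5,4] (faults so far: 4)
  LRU total faults: 4
--- Optimal ---
  step 0: ref 5 -> FAULT, frames=[5,-] (faults so far: 1)
  step 1: ref 5 -> HIT, frames=[5,-] (faults so far: 1)
  step 2: ref 1 -> FAULT, frames=[5,1] (faults so far: 2)
  step 3: ref 1 -> HIT, frames=[5,1] (faults so far: 2)
  step 4: ref 5 -> HIT, frames=[5,1] (faults so far: 2)
  step 5: ref 2 -> FAULT, evict 1, frames=[5,2] (faults so far: 3)
  step 6: ref 5 -> HIT, frames=[5,2] (faults so far: 3)
  step 7: ref 5 -> HIT, frames=[5,2] (faults so far: 3)
  step 8: ref 5 -> HIT, frames=[5,2] (faults so far: 3)
  step 9: ref 4 -> FAULT, evict 2, frames=[5,4] (faults so far: 4)
  Optimal total faults: 4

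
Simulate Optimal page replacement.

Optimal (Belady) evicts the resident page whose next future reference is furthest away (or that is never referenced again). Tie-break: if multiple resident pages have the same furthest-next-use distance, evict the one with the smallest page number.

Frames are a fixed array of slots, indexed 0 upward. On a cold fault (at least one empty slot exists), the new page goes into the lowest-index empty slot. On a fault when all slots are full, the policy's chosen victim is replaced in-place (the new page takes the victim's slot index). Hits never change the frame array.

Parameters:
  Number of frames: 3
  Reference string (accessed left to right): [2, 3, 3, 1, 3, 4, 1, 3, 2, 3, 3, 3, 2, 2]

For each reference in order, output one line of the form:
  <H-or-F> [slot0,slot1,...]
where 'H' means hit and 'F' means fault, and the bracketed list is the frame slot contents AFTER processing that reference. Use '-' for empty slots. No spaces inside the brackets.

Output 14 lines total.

F [2,-,-]
F [2,3,-]
H [2,3,-]
F [2,3,1]
H [2,3,1]
F [4,3,1]
H [4,3,1]
H [4,3,1]
F [4,3,2]
H [4,3,2]
H [4,3,2]
H [4,3,2]
H [4,3,2]
H [4,3,2]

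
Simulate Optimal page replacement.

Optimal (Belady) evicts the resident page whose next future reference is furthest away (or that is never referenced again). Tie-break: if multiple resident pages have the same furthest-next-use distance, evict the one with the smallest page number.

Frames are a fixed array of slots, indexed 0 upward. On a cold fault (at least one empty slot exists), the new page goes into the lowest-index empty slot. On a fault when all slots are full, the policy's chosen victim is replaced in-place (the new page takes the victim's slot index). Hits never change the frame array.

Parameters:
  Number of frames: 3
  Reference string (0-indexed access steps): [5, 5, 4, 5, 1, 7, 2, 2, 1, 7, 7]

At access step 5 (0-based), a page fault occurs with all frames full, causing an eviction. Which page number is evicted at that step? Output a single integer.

Step 0: ref 5 -> FAULT, frames=[5,-,-]
Step 1: ref 5 -> HIT, frames=[5,-,-]
Step 2: ref 4 -> FAULT, frames=[5,4,-]
Step 3: ref 5 -> HIT, frames=[5,4,-]
Step 4: ref 1 -> FAULT, frames=[5,4,1]
Step 5: ref 7 -> FAULT, evict 4, frames=[5,7,1]
At step 5: evicted page 4

Answer: 4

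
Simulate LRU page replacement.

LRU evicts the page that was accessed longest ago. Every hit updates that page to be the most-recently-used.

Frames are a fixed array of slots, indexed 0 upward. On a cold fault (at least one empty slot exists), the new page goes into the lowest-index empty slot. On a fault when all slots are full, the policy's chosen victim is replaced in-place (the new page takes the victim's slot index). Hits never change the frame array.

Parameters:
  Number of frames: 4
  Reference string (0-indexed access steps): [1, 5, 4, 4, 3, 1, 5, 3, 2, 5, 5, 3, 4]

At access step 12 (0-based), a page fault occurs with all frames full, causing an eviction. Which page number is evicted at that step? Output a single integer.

Answer: 1

Derivation:
Step 0: ref 1 -> FAULT, frames=[1,-,-,-]
Step 1: ref 5 -> FAULT, frames=[1,5,-,-]
Step 2: ref 4 -> FAULT, frames=[1,5,4,-]
Step 3: ref 4 -> HIT, frames=[1,5,4,-]
Step 4: ref 3 -> FAULT, frames=[1,5,4,3]
Step 5: ref 1 -> HIT, frames=[1,5,4,3]
Step 6: ref 5 -> HIT, frames=[1,5,4,3]
Step 7: ref 3 -> HIT, frames=[1,5,4,3]
Step 8: ref 2 -> FAULT, evict 4, frames=[1,5,2,3]
Step 9: ref 5 -> HIT, frames=[1,5,2,3]
Step 10: ref 5 -> HIT, frames=[1,5,2,3]
Step 11: ref 3 -> HIT, frames=[1,5,2,3]
Step 12: ref 4 -> FAULT, evict 1, frames=[4,5,2,3]
At step 12: evicted page 1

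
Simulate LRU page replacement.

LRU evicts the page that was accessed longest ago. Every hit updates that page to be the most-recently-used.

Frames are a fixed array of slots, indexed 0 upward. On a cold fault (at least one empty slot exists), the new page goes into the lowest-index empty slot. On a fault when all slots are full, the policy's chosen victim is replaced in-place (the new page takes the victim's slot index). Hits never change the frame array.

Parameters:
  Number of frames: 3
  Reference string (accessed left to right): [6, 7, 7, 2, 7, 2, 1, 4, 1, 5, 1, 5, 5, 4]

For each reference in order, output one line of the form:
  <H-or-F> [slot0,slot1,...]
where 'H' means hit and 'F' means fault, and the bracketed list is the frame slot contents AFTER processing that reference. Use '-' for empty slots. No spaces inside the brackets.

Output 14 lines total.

F [6,-,-]
F [6,7,-]
H [6,7,-]
F [6,7,2]
H [6,7,2]
H [6,7,2]
F [1,7,2]
F [1,4,2]
H [1,4,2]
F [1,4,5]
H [1,4,5]
H [1,4,5]
H [1,4,5]
H [1,4,5]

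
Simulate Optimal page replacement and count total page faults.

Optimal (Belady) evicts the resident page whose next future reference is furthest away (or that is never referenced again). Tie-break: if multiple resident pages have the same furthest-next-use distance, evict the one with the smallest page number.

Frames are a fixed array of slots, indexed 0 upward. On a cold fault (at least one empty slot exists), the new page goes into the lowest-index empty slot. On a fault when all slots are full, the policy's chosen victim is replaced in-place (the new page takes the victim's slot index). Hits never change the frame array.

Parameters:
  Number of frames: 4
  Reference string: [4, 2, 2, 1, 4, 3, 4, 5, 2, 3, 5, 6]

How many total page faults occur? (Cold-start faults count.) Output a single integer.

Step 0: ref 4 → FAULT, frames=[4,-,-,-]
Step 1: ref 2 → FAULT, frames=[4,2,-,-]
Step 2: ref 2 → HIT, frames=[4,2,-,-]
Step 3: ref 1 → FAULT, frames=[4,2,1,-]
Step 4: ref 4 → HIT, frames=[4,2,1,-]
Step 5: ref 3 → FAULT, frames=[4,2,1,3]
Step 6: ref 4 → HIT, frames=[4,2,1,3]
Step 7: ref 5 → FAULT (evict 1), frames=[4,2,5,3]
Step 8: ref 2 → HIT, frames=[4,2,5,3]
Step 9: ref 3 → HIT, frames=[4,2,5,3]
Step 10: ref 5 → HIT, frames=[4,2,5,3]
Step 11: ref 6 → FAULT (evict 2), frames=[4,6,5,3]
Total faults: 6

Answer: 6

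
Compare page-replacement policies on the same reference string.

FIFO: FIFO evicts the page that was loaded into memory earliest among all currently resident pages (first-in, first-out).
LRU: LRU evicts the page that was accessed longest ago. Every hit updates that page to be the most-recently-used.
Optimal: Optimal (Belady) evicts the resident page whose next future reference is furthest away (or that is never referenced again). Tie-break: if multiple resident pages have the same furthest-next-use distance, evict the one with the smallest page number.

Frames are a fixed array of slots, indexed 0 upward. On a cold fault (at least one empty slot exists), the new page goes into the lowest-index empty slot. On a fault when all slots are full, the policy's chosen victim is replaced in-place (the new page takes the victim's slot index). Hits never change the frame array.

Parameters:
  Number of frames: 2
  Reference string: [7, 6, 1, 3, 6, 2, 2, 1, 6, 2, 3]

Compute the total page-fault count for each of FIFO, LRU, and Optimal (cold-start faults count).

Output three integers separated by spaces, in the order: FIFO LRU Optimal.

--- FIFO ---
  step 0: ref 7 -> FAULT, frames=[7,-] (faults so far: 1)
  step 1: ref 6 -> FAULT, frames=[7,6] (faults so far: 2)
  step 2: ref 1 -> FAULT, evict 7, frames=[1,6] (faults so far: 3)
  step 3: ref 3 -> FAULT, evict 6, frames=[1,3] (faults so far: 4)
  step 4: ref 6 -> FAULT, evict 1, frames=[6,3] (faults so far: 5)
  step 5: ref 2 -> FAULT, evict 3, frames=[6,2] (faults so far: 6)
  step 6: ref 2 -> HIT, frames=[6,2] (faults so far: 6)
  step 7: ref 1 -> FAULT, evict 6, frames=[1,2] (faults so far: 7)
  step 8: ref 6 -> FAULT, evict 2, frames=[1,6] (faults so far: 8)
  step 9: ref 2 -> FAULT, evict 1, frames=[2,6] (faults so far: 9)
  step 10: ref 3 -> FAULT, evict 6, frames=[2,3] (faults so far: 10)
  FIFO total faults: 10
--- LRU ---
  step 0: ref 7 -> FAULT, frames=[7,-] (faults so far: 1)
  step 1: ref 6 -> FAULT, frames=[7,6] (faults so far: 2)
  step 2: ref 1 -> FAULT, evict 7, frames=[1,6] (faults so far: 3)
  step 3: ref 3 -> FAULT, evict 6, frames=[1,3] (faults so far: 4)
  step 4: ref 6 -> FAULT, evict 1, frames=[6,3] (faults so far: 5)
  step 5: ref 2 -> FAULT, evict 3, frames=[6,2] (faults so far: 6)
  step 6: ref 2 -> HIT, frames=[6,2] (faults so far: 6)
  step 7: ref 1 -> FAULT, evict 6, frames=[1,2] (faults so far: 7)
  step 8: ref 6 -> FAULT, evict 2, frames=[1,6] (faults so far: 8)
  step 9: ref 2 -> FAULT, evict 1, frames=[2,6] (faults so far: 9)
  step 10: ref 3 -> FAULT, evict 6, frames=[2,3] (faults so far: 10)
  LRU total faults: 10
--- Optimal ---
  step 0: ref 7 -> FAULT, frames=[7,-] (faults so far: 1)
  step 1: ref 6 -> FAULT, frames=[7,6] (faults so far: 2)
  step 2: ref 1 -> FAULT, evict 7, frames=[1,6] (faults so far: 3)
  step 3: ref 3 -> FAULT, evict 1, frames=[3,6] (faults so far: 4)
  step 4: ref 6 -> HIT, frames=[3,6] (faults so far: 4)
  step 5: ref 2 -> FAULT, evict 3, frames=[2,6] (faults so far: 5)
  step 6: ref 2 -> HIT, frames=[2,6] (faults so far: 5)
  step 7: ref 1 -> FAULT, evict 2, frames=[1,6] (faults so far: 6)
  step 8: ref 6 -> HIT, frames=[1,6] (faults so far: 6)
  step 9: ref 2 -> FAULT, evict 1, frames=[2,6] (faults so far: 7)
  step 10: ref 3 -> FAULT, evict 2, frames=[3,6] (faults so far: 8)
  Optimal total faults: 8

Answer: 10 10 8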